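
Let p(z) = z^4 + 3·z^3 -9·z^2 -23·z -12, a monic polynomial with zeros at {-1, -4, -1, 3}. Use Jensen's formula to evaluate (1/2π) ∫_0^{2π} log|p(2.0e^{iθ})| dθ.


Zeros: -4, -1, -1, 3; r = 2.0.
Inside |z| < r: -1, -1. Outside (|z| ≥ r): -4, 3.
p(0) = -12, so log|p(0)| = log(12) = 2.4849.
Apply Jensen: I(r) = log|p(0)| + Σ_k log(r/|z_k|), summed over zeros inside |z| < r.
  log(r/|z_k|) for z_k = -1: log(2.0/1) = 0.6931
  log(r/|z_k|) for z_k = -1: log(2.0/1) = 0.6931
  Outside zeros (-4, 3) contribute nothing to the Jensen sum.
Sum over inside zeros: 1.3863.
I(r) = log|p(0)| + (inside sum) = 2.4849 + 1.3863 = 3.8712.
Note: since some zeros are outside |z| ≤ r, the simplified n·log(r) form does NOT apply — only the inside zeros contribute.

I(r) ≈ 3.8712.


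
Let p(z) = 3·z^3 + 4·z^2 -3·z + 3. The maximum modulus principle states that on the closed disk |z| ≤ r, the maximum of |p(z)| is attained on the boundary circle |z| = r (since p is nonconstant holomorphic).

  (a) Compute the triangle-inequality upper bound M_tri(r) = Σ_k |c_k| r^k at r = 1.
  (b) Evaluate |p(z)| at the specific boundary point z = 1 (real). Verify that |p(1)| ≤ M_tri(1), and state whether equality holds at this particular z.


Coefficients: c_0 = 3, c_1 = -3, c_2 = 4, c_3 = 3. Radius r = 1.
Part (a). Triangle bound: M_tri(r) = Σ_k |c_k| r^k
  = |3|·1^0 + |-3|·1^1 + |4|·1^2 + |3|·1^3
  = 3 + 3 + 4 + 3 = 13.
This bounds M(r) := max_{|z|=r} |p(z)| from above; equality holds iff all terms c_k z^k can be made to align in phase at a single z on |z|=r.
Part (b). At z = 1 (real, on the circle |z| = r):
  p(1) = (3)·1^0 + (-3)·1^1 + (4)·1^2 + (3)·1^3 = 7.
  |p(1)| = 7.
Check: |p(1)| = 7 ≤ 13 = M_tri(1). ✓ Equality does not hold at z = 1 (the coefficients have mixed signs, so the terms do not all align in phase there).

M_tri(1) = 13; |p(1)| = 7; equality at z=1: no.


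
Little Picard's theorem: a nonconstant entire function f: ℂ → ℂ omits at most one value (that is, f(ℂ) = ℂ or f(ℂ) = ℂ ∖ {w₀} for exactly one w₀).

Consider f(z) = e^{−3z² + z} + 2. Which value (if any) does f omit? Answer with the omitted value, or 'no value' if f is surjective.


Little Picard bounds the complement of f(ℂ) to at most one point.
The exponent g(z) = −3z² + z is a nonconstant polynomial, hence surjective onto ℂ. So e^{g(z)} takes every value in {e^w : w ∈ ℂ} = ℂ ∖ {0}. Adding 2 shifts the range to ℂ ∖ {2}. f omits exactly 2.

Omitted value: 2.


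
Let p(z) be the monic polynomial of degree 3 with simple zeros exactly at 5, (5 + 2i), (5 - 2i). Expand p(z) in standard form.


The polynomial is p(z) = ∏_{α ∈ S} (z − α), where S = {5, (5 + 2i), (5 - 2i)}.
Expanding the product yields: p(z) = z^3 -15·z^2 + 79·z -145.
Note conjugate pairs combine to real quadratics: (z − (5+2i))(z − (5−2i)) = z² − 10z + 29.
The resulting polynomial has degree 3 and real coefficients as required.

p(z) = z^3 -15·z^2 + 79·z -145.


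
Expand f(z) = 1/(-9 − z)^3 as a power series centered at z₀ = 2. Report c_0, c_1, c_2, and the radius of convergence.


Let w = z − z₀, so z = z₀ + w.
Then -9 − z = -9 − (z₀ + w) = (-9 − z₀) − w = -11 − w.
f(z) = 1/(-11 − w)^3 = (1/(-11)^3) · (1 − w/(-11))^{−3}.
By the binomial series (1−u)^{−3} = Σ_{n≥0} C(n+2, 2) u^n for |u|<1, with u = w/(-11):
  c_n = C(n+2, 2) / (-11)^(n+3).
  c_0 = 1/(-11)^3 = -1/1331.
  c_1 = 3/(-11)^4 = 3/14641.
  c_2 = 6/(-11)^5 = -6/161051.
The series is valid for |w/d| < 1, i.e. |z − z₀| < |d|.
Radius of convergence: R = |-9 − z₀| = |-11| = 11 (distance from z₀ to the singularity z = -9).

c_0 = -1/1331, c_1 = 3/14641, c_2 = -6/161051; R = 11.


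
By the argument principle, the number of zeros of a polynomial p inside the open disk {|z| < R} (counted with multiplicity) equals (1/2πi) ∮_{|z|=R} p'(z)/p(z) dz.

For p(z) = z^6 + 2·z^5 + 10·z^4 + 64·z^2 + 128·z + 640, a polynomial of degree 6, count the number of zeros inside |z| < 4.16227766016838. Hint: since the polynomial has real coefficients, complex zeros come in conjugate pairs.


The zeros of p are: (-2 + 2i), (-2 - 2i), (2 + 2i), (2 - 2i), (-1 + 3i), (-1 - 3i).
Their magnitudes are: 2.828, 2.828, 2.828, 2.828, 3.162, 3.162.
Zeros with |z| < R = 4.16227766016838: (-2 + 2i), (-2 - 2i), (2 + 2i), (2 - 2i), (-1 + 3i), (-1 - 3i).
Count = 6.
By the argument principle, (1/2πi) ∮_{|z|=R} p'(z)/p(z) dz equals exactly this count.

Number of zeros inside |z| < 4.16227766016838: 6.


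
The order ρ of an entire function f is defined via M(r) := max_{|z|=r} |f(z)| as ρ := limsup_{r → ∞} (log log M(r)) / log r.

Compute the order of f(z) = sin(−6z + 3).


sin(w) is a linear combination of e^{iw} and e^{−iw} (or e^w, e^{−w} in the hyperbolic case), so |sin(w)| ≤ e^{|w|}. With w = −6z + 3, |w| ≤ 6|z| + 3 = 6r + 3 on |z| = r, giving M(r) ≤ e^{6r + 3}, so ρ ≤ 1. On a suitable ray (z = it for sin/cos; z = t for sinh/cosh, t real → ∞), |sin(−6z + 3)| grows like e^{6|t|}/2, so ρ ≥ 1. Hence ρ = 1.
Therefore ρ = 1.

Order ρ = 1.


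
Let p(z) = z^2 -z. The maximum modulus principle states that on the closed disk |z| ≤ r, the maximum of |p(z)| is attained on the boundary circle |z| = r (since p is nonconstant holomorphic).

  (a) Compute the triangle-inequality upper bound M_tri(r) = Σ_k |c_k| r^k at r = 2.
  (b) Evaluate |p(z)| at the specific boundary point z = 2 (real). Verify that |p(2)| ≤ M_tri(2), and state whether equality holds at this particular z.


Coefficients: c_0 = 0, c_1 = -1, c_2 = 1. Radius r = 2.
Part (a). Triangle bound: M_tri(r) = Σ_k |c_k| r^k
  = |0|·2^0 + |-1|·2^1 + |1|·2^2
  = 0 + 2 + 4 = 6.
This bounds M(r) := max_{|z|=r} |p(z)| from above; equality holds iff all terms c_k z^k can be made to align in phase at a single z on |z|=r.
Part (b). At z = 2 (real, on the circle |z| = r):
  p(2) = (0)·2^0 + (-1)·2^1 + (1)·2^2 = 2.
  |p(2)| = 2.
Check: |p(2)| = 2 ≤ 6 = M_tri(2). ✓ Equality does not hold at z = 2 (the coefficients have mixed signs, so the terms do not all align in phase there).

M_tri(2) = 6; |p(2)| = 2; equality at z=2: no.


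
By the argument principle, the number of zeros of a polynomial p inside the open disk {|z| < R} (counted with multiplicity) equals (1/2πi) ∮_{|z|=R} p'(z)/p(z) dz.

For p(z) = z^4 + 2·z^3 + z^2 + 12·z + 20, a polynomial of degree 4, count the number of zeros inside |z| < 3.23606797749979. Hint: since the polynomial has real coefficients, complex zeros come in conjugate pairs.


The zeros of p are: (1 + 2i), (1 - 2i), -2, -2.
Their magnitudes are: 2.236, 2.236, 2, 2.
Zeros with |z| < R = 3.23606797749979: (1 + 2i), (1 - 2i), -2, -2.
Count = 4.
By the argument principle, (1/2πi) ∮_{|z|=R} p'(z)/p(z) dz equals exactly this count.

Number of zeros inside |z| < 3.23606797749979: 4.


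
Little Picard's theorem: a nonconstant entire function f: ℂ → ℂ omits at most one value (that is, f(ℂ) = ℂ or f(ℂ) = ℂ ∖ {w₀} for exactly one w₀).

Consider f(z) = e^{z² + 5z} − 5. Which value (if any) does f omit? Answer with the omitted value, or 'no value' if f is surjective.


Little Picard bounds the complement of f(ℂ) to at most one point.
The exponent g(z) = z² + 5z is a nonconstant polynomial, hence surjective onto ℂ. So e^{g(z)} takes every value in {e^w : w ∈ ℂ} = ℂ ∖ {0}. Adding -5 shifts the range to ℂ ∖ {-5}. f omits exactly -5.

Omitted value: -5.


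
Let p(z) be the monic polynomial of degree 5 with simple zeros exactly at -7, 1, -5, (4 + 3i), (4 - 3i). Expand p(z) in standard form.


The polynomial is p(z) = ∏_{α ∈ S} (z − α), where S = {-7, 1, -5, (4 + 3i), (4 - 3i)}.
Expanding the product yields: p(z) = z^5 + 3·z^4 -40·z^3 + 56·z^2 + 855·z -875.
Note conjugate pairs combine to real quadratics: (z − (4+3i))(z − (4−3i)) = z² − 8z + 25.
The resulting polynomial has degree 5 and real coefficients as required.

p(z) = z^5 + 3·z^4 -40·z^3 + 56·z^2 + 855·z -875.


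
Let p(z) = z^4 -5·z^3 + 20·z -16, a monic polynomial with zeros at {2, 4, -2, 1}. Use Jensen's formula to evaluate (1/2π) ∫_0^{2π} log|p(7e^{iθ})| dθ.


Zeros: -2, 1, 2, 4; r = 7.
Inside |z| < r: -2, 1, 2, 4. Outside (|z| ≥ r): ∅.
p(0) = -16, so log|p(0)| = log(16) = 2.7726.
Apply Jensen: I(r) = log|p(0)| + Σ_k log(r/|z_k|), summed over zeros inside |z| < r.
  log(r/|z_k|) for z_k = 2: log(7/2) = 1.2528
  log(r/|z_k|) for z_k = 4: log(7/4) = 0.5596
  log(r/|z_k|) for z_k = -2: log(7/2) = 1.2528
  log(r/|z_k|) for z_k = 1: log(7/1) = 1.9459
Sum over inside zeros: 5.0111.
I(r) = log|p(0)| + (inside sum) = 2.7726 + 5.0111 = 7.7836.
Closed form (all zeros inside, monic): I(r) = n·log(r) = 4·log(7) = 7.7836. ✓

I(r) ≈ 7.7836.


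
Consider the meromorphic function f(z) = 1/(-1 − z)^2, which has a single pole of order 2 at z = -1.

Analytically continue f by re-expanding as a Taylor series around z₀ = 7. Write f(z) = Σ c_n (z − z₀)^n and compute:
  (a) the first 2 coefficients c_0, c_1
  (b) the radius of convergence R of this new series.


Let w = z − z₀, so z = z₀ + w.
Then -1 − z = -1 − (z₀ + w) = (-1 − z₀) − w = -8 − w.
f(z) = 1/(-8 − w)^2 = (1/(-8)^2) · (1 − w/(-8))^{−2}.
By the binomial series (1−u)^{−2} = Σ_{n≥0} C(n+1, 1) u^n for |u|<1, with u = w/(-8):
  c_n = C(n+1, 1) / (-8)^(n+2).
  c_0 = 1/(-8)^2 = 1/64.
  c_1 = 2/(-8)^3 = -1/256.
The series is valid for |w/d| < 1, i.e. |z − z₀| < |d|.
Radius of convergence: R = |-1 − z₀| = |-8| = 8 (distance from z₀ to the singularity z = -1).

c_0 = 1/64, c_1 = -1/256; R = 8.


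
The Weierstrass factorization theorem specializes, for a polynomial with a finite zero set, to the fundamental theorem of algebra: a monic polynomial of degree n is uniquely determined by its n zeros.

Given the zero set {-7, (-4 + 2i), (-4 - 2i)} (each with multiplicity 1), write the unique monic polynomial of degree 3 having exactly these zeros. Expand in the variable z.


The polynomial is p(z) = ∏_{α ∈ S} (z − α), where S = {-7, (-4 + 2i), (-4 - 2i)}.
Expanding the product yields: p(z) = z^3 + 15·z^2 + 76·z + 140.
Note conjugate pairs combine to real quadratics: (z − (-4+2i))(z − (-4−2i)) = z² + 8z + 20.
The resulting polynomial has degree 3 and real coefficients as required.

p(z) = z^3 + 15·z^2 + 76·z + 140.


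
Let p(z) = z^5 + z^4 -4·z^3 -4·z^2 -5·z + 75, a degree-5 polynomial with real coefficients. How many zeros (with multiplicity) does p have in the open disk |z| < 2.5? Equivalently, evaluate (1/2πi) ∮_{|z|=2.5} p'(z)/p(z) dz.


The zeros of p are: (-1 + 2i), (-1 - 2i), -3, (2 + 1i), (2 - 1i).
Their magnitudes are: 2.236, 2.236, 3, 2.236, 2.236.
Zeros with |z| < R = 2.5: (-1 + 2i), (-1 - 2i), (2 + 1i), (2 - 1i).
Count = 4.
By the argument principle, (1/2πi) ∮_{|z|=R} p'(z)/p(z) dz equals exactly this count.

Number of zeros inside |z| < 2.5: 4.


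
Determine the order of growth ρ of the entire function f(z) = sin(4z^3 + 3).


Write sin(w) = (e^{iw} ± e^{−iw})/(2 or 2i), so |sin(w)| ≤ e^{|w|}. With w = 4z^3 + 3, |w| ≤ 4r^3 + 3 on |z|=r, giving M(r) ≤ e^{4r^3 + 3} and ρ ≤ 3. For the lower bound, choose z on |z|=r with 4z^3 purely imaginary of modulus 4r^3; then |sin(4z^3 + 3)| grows like e^{4r^3}/2, so ρ ≥ 3. Hence ρ = 3.
Therefore ρ = 3.

Order ρ = 3.


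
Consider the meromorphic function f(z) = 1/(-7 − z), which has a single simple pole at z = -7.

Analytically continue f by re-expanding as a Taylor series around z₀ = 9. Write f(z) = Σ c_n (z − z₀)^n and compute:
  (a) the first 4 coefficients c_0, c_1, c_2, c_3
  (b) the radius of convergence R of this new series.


Let w = z − z₀, so z = z₀ + w.
Then -7 − z = -7 − (z₀ + w) = (-7 − z₀) − w = -16 − w.
f(z) = 1/(-16 − w) = (1/(-16)) · 1/(1 − w/(-16)) = Σ_{n≥0} w^n / (-16)^(n+1).
So c_n = 1/(-16)^(n+1):
  c_0 = 1/(-16)^1 = -1/16.
  c_1 = 1/(-16)^2 = 1/256.
  c_2 = 1/(-16)^3 = -1/4096.
  c_3 = 1/(-16)^4 = 1/65536.
The series is valid for |w/d| < 1, i.e. |z − z₀| < |d|.
Radius of convergence: R = |-7 − z₀| = |-16| = 16 (distance from z₀ to the singularity z = -7).

c_0 = -1/16, c_1 = 1/256, c_2 = -1/4096, c_3 = 1/65536; R = 16.


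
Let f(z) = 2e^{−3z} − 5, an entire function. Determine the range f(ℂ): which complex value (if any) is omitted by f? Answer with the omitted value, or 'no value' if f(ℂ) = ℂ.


Little Picard bounds the complement of f(ℂ) to at most one point.
e^{−3z} is never zero on ℂ, so 2·e^{−3z} takes every value in ℂ ∖ {0}. Adding -5 shifts the range to ℂ ∖ {-5}. Thus f omits exactly the value -5.

Omitted value: -5.


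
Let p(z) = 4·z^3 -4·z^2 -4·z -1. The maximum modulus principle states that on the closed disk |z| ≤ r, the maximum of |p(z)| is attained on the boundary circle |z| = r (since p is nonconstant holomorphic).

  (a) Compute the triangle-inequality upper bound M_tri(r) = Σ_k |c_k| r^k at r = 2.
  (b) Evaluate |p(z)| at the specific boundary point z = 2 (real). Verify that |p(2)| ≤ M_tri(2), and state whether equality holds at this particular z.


Coefficients: c_0 = -1, c_1 = -4, c_2 = -4, c_3 = 4. Radius r = 2.
Part (a). Triangle bound: M_tri(r) = Σ_k |c_k| r^k
  = |-1|·2^0 + |-4|·2^1 + |-4|·2^2 + |4|·2^3
  = 1 + 8 + 16 + 32 = 57.
This bounds M(r) := max_{|z|=r} |p(z)| from above; equality holds iff all terms c_k z^k can be made to align in phase at a single z on |z|=r.
Part (b). At z = 2 (real, on the circle |z| = r):
  p(2) = (-1)·2^0 + (-4)·2^1 + (-4)·2^2 + (4)·2^3 = 7.
  |p(2)| = 7.
Check: |p(2)| = 7 ≤ 57 = M_tri(2). ✓ Equality does not hold at z = 2 (the coefficients have mixed signs, so the terms do not all align in phase there).

M_tri(2) = 57; |p(2)| = 7; equality at z=2: no.


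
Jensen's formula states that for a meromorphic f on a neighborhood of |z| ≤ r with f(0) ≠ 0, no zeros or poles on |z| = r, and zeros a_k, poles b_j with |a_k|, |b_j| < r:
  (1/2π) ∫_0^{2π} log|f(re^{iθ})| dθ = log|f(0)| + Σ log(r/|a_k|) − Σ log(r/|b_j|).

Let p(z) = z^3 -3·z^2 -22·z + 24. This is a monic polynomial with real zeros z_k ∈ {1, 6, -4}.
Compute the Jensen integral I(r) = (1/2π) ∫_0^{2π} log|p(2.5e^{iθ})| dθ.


Zeros: -4, 1, 6; r = 2.5.
Inside |z| < r: 1. Outside (|z| ≥ r): -4, 6.
p(0) = 24, so log|p(0)| = log(24) = 3.1781.
Apply Jensen: I(r) = log|p(0)| + Σ_k log(r/|z_k|), summed over zeros inside |z| < r.
  log(r/|z_k|) for z_k = 1: log(2.5/1) = 0.9163
  Outside zeros (-4, 6) contribute nothing to the Jensen sum.
Sum over inside zeros: 0.9163.
I(r) = log|p(0)| + (inside sum) = 3.1781 + 0.9163 = 4.0943.
Note: since some zeros are outside |z| ≤ r, the simplified n·log(r) form does NOT apply — only the inside zeros contribute.

I(r) ≈ 4.0943.


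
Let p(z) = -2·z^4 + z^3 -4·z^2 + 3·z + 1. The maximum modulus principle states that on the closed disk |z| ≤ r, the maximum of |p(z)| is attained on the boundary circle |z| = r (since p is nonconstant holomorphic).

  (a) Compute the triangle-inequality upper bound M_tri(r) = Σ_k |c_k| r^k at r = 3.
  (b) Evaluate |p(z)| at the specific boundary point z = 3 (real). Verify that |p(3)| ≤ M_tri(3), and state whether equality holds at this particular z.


Coefficients: c_0 = 1, c_1 = 3, c_2 = -4, c_3 = 1, c_4 = -2. Radius r = 3.
Part (a). Triangle bound: M_tri(r) = Σ_k |c_k| r^k
  = |1|·3^0 + |3|·3^1 + |-4|·3^2 + |1|·3^3 + |-2|·3^4
  = 1 + 9 + 36 + 27 + 162 = 235.
This bounds M(r) := max_{|z|=r} |p(z)| from above; equality holds iff all terms c_k z^k can be made to align in phase at a single z on |z|=r.
Part (b). At z = 3 (real, on the circle |z| = r):
  p(3) = (1)·3^0 + (3)·3^1 + (-4)·3^2 + (1)·3^3 + (-2)·3^4 = -161.
  |p(3)| = 161.
Check: |p(3)| = 161 ≤ 235 = M_tri(3). ✓ Equality does not hold at z = 3 (the coefficients have mixed signs, so the terms do not all align in phase there).

M_tri(3) = 235; |p(3)| = 161; equality at z=3: no.


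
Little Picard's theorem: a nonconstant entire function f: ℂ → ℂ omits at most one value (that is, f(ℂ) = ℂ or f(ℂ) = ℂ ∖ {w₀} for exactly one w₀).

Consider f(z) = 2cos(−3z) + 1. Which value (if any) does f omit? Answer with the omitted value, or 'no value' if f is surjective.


Little Picard bounds the complement of f(ℂ) to at most one point.
cos is entire and surjective onto ℂ: for every w ∈ ℂ, cos(ζ) = w has a solution ζ ∈ ℂ (e.g., via the complex inverse arccos). With ζ = −3z this gives z = ζ/(-3). Then 2·cos(−3z) takes every value in 2·ℂ = ℂ, and adding 1 is a bijection of ℂ. So f is surjective and omits no value. (Note: only on the real line is cos bounded by [−1, 1].)

Omitted value: no value.


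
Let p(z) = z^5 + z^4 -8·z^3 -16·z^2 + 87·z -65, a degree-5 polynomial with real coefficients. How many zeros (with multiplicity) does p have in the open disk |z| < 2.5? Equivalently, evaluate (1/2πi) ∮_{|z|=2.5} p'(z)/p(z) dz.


The zeros of p are: 1, (-3 + 2i), (-3 - 2i), (2 + 1i), (2 - 1i).
Their magnitudes are: 1, 3.606, 3.606, 2.236, 2.236.
Zeros with |z| < R = 2.5: 1, (2 + 1i), (2 - 1i).
Count = 3.
By the argument principle, (1/2πi) ∮_{|z|=R} p'(z)/p(z) dz equals exactly this count.

Number of zeros inside |z| < 2.5: 3.


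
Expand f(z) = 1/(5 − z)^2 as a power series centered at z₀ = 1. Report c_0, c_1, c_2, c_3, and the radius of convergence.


Let w = z − z₀, so z = z₀ + w.
Then 5 − z = 5 − (z₀ + w) = (5 − z₀) − w = 4 − w.
f(z) = 1/(4 − w)^2 = (1/(4)^2) · (1 − w/(4))^{−2}.
By the binomial series (1−u)^{−2} = Σ_{n≥0} C(n+1, 1) u^n for |u|<1, with u = w/(4):
  c_n = C(n+1, 1) / (4)^(n+2).
  c_0 = 1/(4)^2 = 1/16.
  c_1 = 2/(4)^3 = 1/32.
  c_2 = 3/(4)^4 = 3/256.
  c_3 = 4/(4)^5 = 1/256.
The series is valid for |w/d| < 1, i.e. |z − z₀| < |d|.
Radius of convergence: R = |5 − z₀| = |4| = 4 (distance from z₀ to the singularity z = 5).

c_0 = 1/16, c_1 = 1/32, c_2 = 3/256, c_3 = 1/256; R = 4.


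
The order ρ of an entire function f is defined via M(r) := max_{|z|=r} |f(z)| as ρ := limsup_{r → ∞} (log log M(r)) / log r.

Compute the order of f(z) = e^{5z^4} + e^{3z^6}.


Each summand is entire of order 4 and 6 respectively (as in the single-exponential case). The order of a sum is at most the max of the orders, so ρ ≤ 6. For the lower bound: on |z|=r choose arg z so that 3z^6 is real positive; then |e^{3z^6}| = e^{3r^6} while |e^{5z^4}| ≤ e^{5r^4} = o(e^{3r^6}). So |f| ≥ e^{3r^6}(1 − o(1)) and ρ ≥ 6. Hence ρ = max(4, 6) = 6.
Therefore ρ = 6.

Order ρ = 6.


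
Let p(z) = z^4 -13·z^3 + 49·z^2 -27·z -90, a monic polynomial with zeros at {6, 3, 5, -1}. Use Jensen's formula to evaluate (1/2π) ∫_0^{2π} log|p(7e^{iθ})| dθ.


Zeros: -1, 3, 5, 6; r = 7.
Inside |z| < r: -1, 3, 5, 6. Outside (|z| ≥ r): ∅.
p(0) = -90, so log|p(0)| = log(90) = 4.4998.
Apply Jensen: I(r) = log|p(0)| + Σ_k log(r/|z_k|), summed over zeros inside |z| < r.
  log(r/|z_k|) for z_k = 6: log(7/6) = 0.1542
  log(r/|z_k|) for z_k = 3: log(7/3) = 0.8473
  log(r/|z_k|) for z_k = 5: log(7/5) = 0.3365
  log(r/|z_k|) for z_k = -1: log(7/1) = 1.9459
Sum over inside zeros: 3.2838.
I(r) = log|p(0)| + (inside sum) = 4.4998 + 3.2838 = 7.7836.
Closed form (all zeros inside, monic): I(r) = n·log(r) = 4·log(7) = 7.7836. ✓

I(r) ≈ 7.7836.


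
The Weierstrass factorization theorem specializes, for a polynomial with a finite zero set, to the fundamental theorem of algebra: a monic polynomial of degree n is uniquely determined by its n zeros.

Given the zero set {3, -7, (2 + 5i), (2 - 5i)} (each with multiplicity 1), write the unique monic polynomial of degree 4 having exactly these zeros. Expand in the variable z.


The polynomial is p(z) = ∏_{α ∈ S} (z − α), where S = {3, -7, (2 + 5i), (2 - 5i)}.
Expanding the product yields: p(z) = z^4 -8·z^2 + 200·z -609.
Note conjugate pairs combine to real quadratics: (z − (2+5i))(z − (2−5i)) = z² − 4z + 29.
The resulting polynomial has degree 4 and real coefficients as required.

p(z) = z^4 -8·z^2 + 200·z -609.


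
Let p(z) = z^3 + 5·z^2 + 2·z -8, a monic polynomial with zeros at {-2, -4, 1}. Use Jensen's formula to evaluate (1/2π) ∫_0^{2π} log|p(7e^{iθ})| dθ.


Zeros: -4, -2, 1; r = 7.
Inside |z| < r: -4, -2, 1. Outside (|z| ≥ r): ∅.
p(0) = -8, so log|p(0)| = log(8) = 2.0794.
Apply Jensen: I(r) = log|p(0)| + Σ_k log(r/|z_k|), summed over zeros inside |z| < r.
  log(r/|z_k|) for z_k = -2: log(7/2) = 1.2528
  log(r/|z_k|) for z_k = -4: log(7/4) = 0.5596
  log(r/|z_k|) for z_k = 1: log(7/1) = 1.9459
Sum over inside zeros: 3.7583.
I(r) = log|p(0)| + (inside sum) = 2.0794 + 3.7583 = 5.8377.
Closed form (all zeros inside, monic): I(r) = n·log(r) = 3·log(7) = 5.8377. ✓

I(r) ≈ 5.8377.


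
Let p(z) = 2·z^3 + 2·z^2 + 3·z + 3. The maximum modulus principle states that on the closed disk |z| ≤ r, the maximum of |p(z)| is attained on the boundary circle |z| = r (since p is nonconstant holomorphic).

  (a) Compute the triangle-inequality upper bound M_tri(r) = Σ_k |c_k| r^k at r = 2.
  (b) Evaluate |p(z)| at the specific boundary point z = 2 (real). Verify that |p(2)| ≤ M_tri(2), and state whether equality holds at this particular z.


Coefficients: c_0 = 3, c_1 = 3, c_2 = 2, c_3 = 2. Radius r = 2.
Part (a). Triangle bound: M_tri(r) = Σ_k |c_k| r^k
  = |3|·2^0 + |3|·2^1 + |2|·2^2 + |2|·2^3
  = 3 + 6 + 8 + 16 = 33.
This bounds M(r) := max_{|z|=r} |p(z)| from above; equality holds iff all terms c_k z^k can be made to align in phase at a single z on |z|=r.
Part (b). At z = 2 (real, on the circle |z| = r):
  p(2) = (3)·2^0 + (3)·2^1 + (2)·2^2 + (2)·2^3 = 33.
  |p(2)| = 33.
Since all nonzero coefficients share the same sign, |p(2)| = 33 = M_tri(2); the triangle bound is attained at z = 2, so in fact M(r) = 33.

M_tri(2) = 33; |p(2)| = 33; equality at z=2: yes.


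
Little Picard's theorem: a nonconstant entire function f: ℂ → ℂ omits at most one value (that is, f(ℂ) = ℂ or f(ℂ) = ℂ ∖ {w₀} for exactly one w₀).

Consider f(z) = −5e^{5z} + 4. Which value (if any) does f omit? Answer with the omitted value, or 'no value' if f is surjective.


Little Picard bounds the complement of f(ℂ) to at most one point.
e^{5z} is never zero on ℂ, so -5·e^{5z} takes every value in ℂ ∖ {0}. Adding 4 shifts the range to ℂ ∖ {4}. Thus f omits exactly the value 4.

Omitted value: 4.


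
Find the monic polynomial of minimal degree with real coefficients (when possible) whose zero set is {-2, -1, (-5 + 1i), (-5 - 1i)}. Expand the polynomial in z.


The polynomial is p(z) = ∏_{α ∈ S} (z − α), where S = {-2, -1, (-5 + 1i), (-5 - 1i)}.
Expanding the product yields: p(z) = z^4 + 13·z^3 + 58·z^2 + 98·z + 52.
Note conjugate pairs combine to real quadratics: (z − (-5+1i))(z − (-5−1i)) = z² + 10z + 26.
The resulting polynomial has degree 4 and real coefficients as required.

p(z) = z^4 + 13·z^3 + 58·z^2 + 98·z + 52.


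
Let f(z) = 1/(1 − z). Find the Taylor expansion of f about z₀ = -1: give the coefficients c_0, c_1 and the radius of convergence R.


Let w = z − z₀, so z = z₀ + w.
Then 1 − z = 1 − (z₀ + w) = (1 − z₀) − w = 2 − w.
f(z) = 1/(2 − w) = (1/(2)) · 1/(1 − w/(2)) = Σ_{n≥0} w^n / (2)^(n+1).
So c_n = 1/(2)^(n+1):
  c_0 = 1/(2)^1 = 1/2.
  c_1 = 1/(2)^2 = 1/4.
The series is valid for |w/d| < 1, i.e. |z − z₀| < |d|.
Radius of convergence: R = |1 − z₀| = |2| = 2 (distance from z₀ to the singularity z = 1).

c_0 = 1/2, c_1 = 1/4; R = 2.


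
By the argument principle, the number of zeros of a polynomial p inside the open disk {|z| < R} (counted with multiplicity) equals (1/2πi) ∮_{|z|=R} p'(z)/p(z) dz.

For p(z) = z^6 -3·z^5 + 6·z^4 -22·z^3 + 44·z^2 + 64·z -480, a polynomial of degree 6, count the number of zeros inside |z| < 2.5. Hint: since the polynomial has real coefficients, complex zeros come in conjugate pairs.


The zeros of p are: (-1 + 3i), (-1 - 3i), (2 + 2i), (2 - 2i), -2, 3.
Their magnitudes are: 3.162, 3.162, 2.828, 2.828, 2, 3.
Zeros with |z| < R = 2.5: -2.
Count = 1.
By the argument principle, (1/2πi) ∮_{|z|=R} p'(z)/p(z) dz equals exactly this count.

Number of zeros inside |z| < 2.5: 1.


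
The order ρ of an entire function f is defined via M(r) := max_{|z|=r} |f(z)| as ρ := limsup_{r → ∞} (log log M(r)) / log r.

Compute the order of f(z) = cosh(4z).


cosh(w) is a linear combination of e^{iw} and e^{−iw} (or e^w, e^{−w} in the hyperbolic case), so |cosh(w)| ≤ e^{|w|}. With w = 4z, |w| ≤ 4|z| + 0 = 4r + 0 on |z| = r, giving M(r) ≤ e^{4r + 0}, so ρ ≤ 1. On a suitable ray (z = it for sin/cos; z = t for sinh/cosh, t real → ∞), |cosh(4z)| grows like e^{4|t|}/2, so ρ ≥ 1. Hence ρ = 1.
Therefore ρ = 1.

Order ρ = 1.


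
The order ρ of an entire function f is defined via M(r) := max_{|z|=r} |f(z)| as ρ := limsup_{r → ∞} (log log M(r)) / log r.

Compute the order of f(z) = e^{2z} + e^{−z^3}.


Each summand is entire of order 1 and 3 respectively (as in the single-exponential case). The order of a sum is at most the max of the orders, so ρ ≤ 3. For the lower bound: on |z|=r choose arg z so that -1z^3 is real positive; then |e^{-1z^3}| = e^{1r^3} while |e^{2z}| ≤ e^{2r^1} = o(e^{1r^3}). So |f| ≥ e^{1r^3}(1 − o(1)) and ρ ≥ 3. Hence ρ = max(1, 3) = 3.
Therefore ρ = 3.

Order ρ = 3.


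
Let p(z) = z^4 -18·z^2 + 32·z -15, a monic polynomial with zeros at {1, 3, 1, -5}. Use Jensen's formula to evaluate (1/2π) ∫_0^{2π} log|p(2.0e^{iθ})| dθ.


Zeros: -5, 1, 1, 3; r = 2.0.
Inside |z| < r: 1, 1. Outside (|z| ≥ r): -5, 3.
p(0) = -15, so log|p(0)| = log(15) = 2.7081.
Apply Jensen: I(r) = log|p(0)| + Σ_k log(r/|z_k|), summed over zeros inside |z| < r.
  log(r/|z_k|) for z_k = 1: log(2.0/1) = 0.6931
  log(r/|z_k|) for z_k = 1: log(2.0/1) = 0.6931
  Outside zeros (-5, 3) contribute nothing to the Jensen sum.
Sum over inside zeros: 1.3863.
I(r) = log|p(0)| + (inside sum) = 2.7081 + 1.3863 = 4.0943.
Note: since some zeros are outside |z| ≤ r, the simplified n·log(r) form does NOT apply — only the inside zeros contribute.

I(r) ≈ 4.0943.


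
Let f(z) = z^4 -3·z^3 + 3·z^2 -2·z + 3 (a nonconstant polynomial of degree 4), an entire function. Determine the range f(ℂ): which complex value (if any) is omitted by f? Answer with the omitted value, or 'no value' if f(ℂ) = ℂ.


Little Picard bounds the complement of f(ℂ) to at most one point.
For every w ∈ ℂ, the equation p(z) − w = 0 is a nonconstant polynomial in z and hence has at least one root by the fundamental theorem of algebra. So p is surjective onto ℂ, omitting no value.

Omitted value: no value.


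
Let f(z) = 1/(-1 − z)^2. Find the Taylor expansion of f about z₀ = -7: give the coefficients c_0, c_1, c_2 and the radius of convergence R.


Let w = z − z₀, so z = z₀ + w.
Then -1 − z = -1 − (z₀ + w) = (-1 − z₀) − w = 6 − w.
f(z) = 1/(6 − w)^2 = (1/(6)^2) · (1 − w/(6))^{−2}.
By the binomial series (1−u)^{−2} = Σ_{n≥0} C(n+1, 1) u^n for |u|<1, with u = w/(6):
  c_n = C(n+1, 1) / (6)^(n+2).
  c_0 = 1/(6)^2 = 1/36.
  c_1 = 2/(6)^3 = 1/108.
  c_2 = 3/(6)^4 = 1/432.
The series is valid for |w/d| < 1, i.e. |z − z₀| < |d|.
Radius of convergence: R = |-1 − z₀| = |6| = 6 (distance from z₀ to the singularity z = -1).

c_0 = 1/36, c_1 = 1/108, c_2 = 1/432; R = 6.


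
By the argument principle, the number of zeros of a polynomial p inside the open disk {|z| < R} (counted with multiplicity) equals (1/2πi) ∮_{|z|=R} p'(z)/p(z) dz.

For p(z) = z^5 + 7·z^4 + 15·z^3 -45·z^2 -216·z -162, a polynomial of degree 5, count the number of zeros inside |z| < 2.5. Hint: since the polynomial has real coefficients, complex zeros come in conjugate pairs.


The zeros of p are: 3, -3, -1, (-3 + 3i), (-3 - 3i).
Their magnitudes are: 3, 3, 1, 4.243, 4.243.
Zeros with |z| < R = 2.5: -1.
Count = 1.
By the argument principle, (1/2πi) ∮_{|z|=R} p'(z)/p(z) dz equals exactly this count.

Number of zeros inside |z| < 2.5: 1.


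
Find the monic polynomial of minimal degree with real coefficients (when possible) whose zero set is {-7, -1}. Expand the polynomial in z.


The polynomial is p(z) = ∏_{α ∈ S} (z − α), where S = {-7, -1}.
Expanding the product yields: p(z) = z^2 + 8·z + 7.
The resulting polynomial has degree 2 and real coefficients as required.

p(z) = z^2 + 8·z + 7.


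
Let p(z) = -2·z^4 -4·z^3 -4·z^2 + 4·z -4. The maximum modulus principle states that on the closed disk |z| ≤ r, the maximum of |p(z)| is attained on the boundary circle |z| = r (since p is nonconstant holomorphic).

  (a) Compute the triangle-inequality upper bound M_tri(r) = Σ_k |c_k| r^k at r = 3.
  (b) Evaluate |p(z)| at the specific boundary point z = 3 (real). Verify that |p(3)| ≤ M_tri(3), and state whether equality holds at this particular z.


Coefficients: c_0 = -4, c_1 = 4, c_2 = -4, c_3 = -4, c_4 = -2. Radius r = 3.
Part (a). Triangle bound: M_tri(r) = Σ_k |c_k| r^k
  = |-4|·3^0 + |4|·3^1 + |-4|·3^2 + |-4|·3^3 + |-2|·3^4
  = 4 + 12 + 36 + 108 + 162 = 322.
This bounds M(r) := max_{|z|=r} |p(z)| from above; equality holds iff all terms c_k z^k can be made to align in phase at a single z on |z|=r.
Part (b). At z = 3 (real, on the circle |z| = r):
  p(3) = (-4)·3^0 + (4)·3^1 + (-4)·3^2 + (-4)·3^3 + (-2)·3^4 = -298.
  |p(3)| = 298.
Check: |p(3)| = 298 ≤ 322 = M_tri(3). ✓ Equality does not hold at z = 3 (the coefficients have mixed signs, so the terms do not all align in phase there).

M_tri(3) = 322; |p(3)| = 298; equality at z=3: no.


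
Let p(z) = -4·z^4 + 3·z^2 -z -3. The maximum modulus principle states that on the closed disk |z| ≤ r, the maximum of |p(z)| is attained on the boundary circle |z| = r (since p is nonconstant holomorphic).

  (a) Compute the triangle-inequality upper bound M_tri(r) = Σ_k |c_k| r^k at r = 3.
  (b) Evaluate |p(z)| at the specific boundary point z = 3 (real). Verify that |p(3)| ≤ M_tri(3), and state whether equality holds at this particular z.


Coefficients: c_0 = -3, c_1 = -1, c_2 = 3, c_3 = 0, c_4 = -4. Radius r = 3.
Part (a). Triangle bound: M_tri(r) = Σ_k |c_k| r^k
  = |-3|·3^0 + |-1|·3^1 + |3|·3^2 + |0|·3^3 + |-4|·3^4
  = 3 + 3 + 27 + 0 + 324 = 357.
This bounds M(r) := max_{|z|=r} |p(z)| from above; equality holds iff all terms c_k z^k can be made to align in phase at a single z on |z|=r.
Part (b). At z = 3 (real, on the circle |z| = r):
  p(3) = (-3)·3^0 + (-1)·3^1 + (3)·3^2 + (0)·3^3 + (-4)·3^4 = -303.
  |p(3)| = 303.
Check: |p(3)| = 303 ≤ 357 = M_tri(3). ✓ Equality does not hold at z = 3 (the coefficients have mixed signs, so the terms do not all align in phase there).

M_tri(3) = 357; |p(3)| = 303; equality at z=3: no.


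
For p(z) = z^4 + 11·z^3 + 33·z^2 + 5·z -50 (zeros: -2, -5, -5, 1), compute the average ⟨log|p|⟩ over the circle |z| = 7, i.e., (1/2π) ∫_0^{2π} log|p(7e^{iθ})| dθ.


Zeros: -5, -5, -2, 1; r = 7.
Inside |z| < r: -5, -5, -2, 1. Outside (|z| ≥ r): ∅.
p(0) = -50, so log|p(0)| = log(50) = 3.9120.
Apply Jensen: I(r) = log|p(0)| + Σ_k log(r/|z_k|), summed over zeros inside |z| < r.
  log(r/|z_k|) for z_k = -2: log(7/2) = 1.2528
  log(r/|z_k|) for z_k = -5: log(7/5) = 0.3365
  log(r/|z_k|) for z_k = -5: log(7/5) = 0.3365
  log(r/|z_k|) for z_k = 1: log(7/1) = 1.9459
Sum over inside zeros: 3.8716.
I(r) = log|p(0)| + (inside sum) = 3.9120 + 3.8716 = 7.7836.
Closed form (all zeros inside, monic): I(r) = n·log(r) = 4·log(7) = 7.7836. ✓

I(r) ≈ 7.7836.


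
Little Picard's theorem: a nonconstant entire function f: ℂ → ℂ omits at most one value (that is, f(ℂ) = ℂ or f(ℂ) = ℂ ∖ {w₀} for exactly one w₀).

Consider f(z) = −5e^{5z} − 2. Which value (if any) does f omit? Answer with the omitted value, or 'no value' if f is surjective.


Little Picard bounds the complement of f(ℂ) to at most one point.
e^{5z} is never zero on ℂ, so -5·e^{5z} takes every value in ℂ ∖ {0}. Adding -2 shifts the range to ℂ ∖ {-2}. Thus f omits exactly the value -2.

Omitted value: -2.


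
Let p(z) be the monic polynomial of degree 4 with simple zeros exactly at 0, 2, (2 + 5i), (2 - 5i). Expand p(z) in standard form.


The polynomial is p(z) = ∏_{α ∈ S} (z − α), where S = {0, 2, (2 + 5i), (2 - 5i)}.
Expanding the product yields: p(z) = z^4 -6·z^3 + 37·z^2 -58·z.
Note conjugate pairs combine to real quadratics: (z − (2+5i))(z − (2−5i)) = z² − 4z + 29.
The resulting polynomial has degree 4 and real coefficients as required.

p(z) = z^4 -6·z^3 + 37·z^2 -58·z.


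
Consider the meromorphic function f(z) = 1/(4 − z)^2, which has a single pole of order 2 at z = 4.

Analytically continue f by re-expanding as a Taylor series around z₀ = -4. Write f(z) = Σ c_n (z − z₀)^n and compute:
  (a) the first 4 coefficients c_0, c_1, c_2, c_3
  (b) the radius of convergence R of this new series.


Let w = z − z₀, so z = z₀ + w.
Then 4 − z = 4 − (z₀ + w) = (4 − z₀) − w = 8 − w.
f(z) = 1/(8 − w)^2 = (1/(8)^2) · (1 − w/(8))^{−2}.
By the binomial series (1−u)^{−2} = Σ_{n≥0} C(n+1, 1) u^n for |u|<1, with u = w/(8):
  c_n = C(n+1, 1) / (8)^(n+2).
  c_0 = 1/(8)^2 = 1/64.
  c_1 = 2/(8)^3 = 1/256.
  c_2 = 3/(8)^4 = 3/4096.
  c_3 = 4/(8)^5 = 1/8192.
The series is valid for |w/d| < 1, i.e. |z − z₀| < |d|.
Radius of convergence: R = |4 − z₀| = |8| = 8 (distance from z₀ to the singularity z = 4).

c_0 = 1/64, c_1 = 1/256, c_2 = 3/4096, c_3 = 1/8192; R = 8.


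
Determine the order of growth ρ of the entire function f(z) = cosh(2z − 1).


cosh(w) is a linear combination of e^{iw} and e^{−iw} (or e^w, e^{−w} in the hyperbolic case), so |cosh(w)| ≤ e^{|w|}. With w = 2z − 1, |w| ≤ 2|z| + 1 = 2r + 1 on |z| = r, giving M(r) ≤ e^{2r + 1}, so ρ ≤ 1. On a suitable ray (z = it for sin/cos; z = t for sinh/cosh, t real → ∞), |cosh(2z − 1)| grows like e^{2|t|}/2, so ρ ≥ 1. Hence ρ = 1.
Therefore ρ = 1.

Order ρ = 1.


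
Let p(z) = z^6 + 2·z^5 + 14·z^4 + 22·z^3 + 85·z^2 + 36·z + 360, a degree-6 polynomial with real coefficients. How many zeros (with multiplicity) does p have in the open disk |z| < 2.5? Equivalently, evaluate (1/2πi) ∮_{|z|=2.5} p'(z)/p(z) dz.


The zeros of p are: (1 + 2i), (1 - 2i), (0 + 3i), (0 - 3i), (-2 + 2i), (-2 - 2i).
Their magnitudes are: 2.236, 2.236, 3, 3, 2.828, 2.828.
Zeros with |z| < R = 2.5: (1 + 2i), (1 - 2i).
Count = 2.
By the argument principle, (1/2πi) ∮_{|z|=R} p'(z)/p(z) dz equals exactly this count.

Number of zeros inside |z| < 2.5: 2.


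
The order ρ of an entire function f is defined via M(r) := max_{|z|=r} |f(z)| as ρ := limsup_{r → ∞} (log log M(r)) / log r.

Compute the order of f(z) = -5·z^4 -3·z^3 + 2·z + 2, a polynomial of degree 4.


|f(z)| ≤ Σ|c_k|·r^k = O(r^4) as r → ∞. Polynomial growth is O(e^{r^ε}) for every ε > 0 (since r^4/e^{r^ε} → 0), so ρ ≤ ε for all ε > 0, i.e. ρ = 0. Every nonconstant polynomial has order 0.
Therefore ρ = 0.

Order ρ = 0.


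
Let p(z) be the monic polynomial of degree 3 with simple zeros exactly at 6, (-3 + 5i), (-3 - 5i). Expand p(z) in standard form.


The polynomial is p(z) = ∏_{α ∈ S} (z − α), where S = {6, (-3 + 5i), (-3 - 5i)}.
Expanding the product yields: p(z) = z^3 -2·z -204.
Note conjugate pairs combine to real quadratics: (z − (-3+5i))(z − (-3−5i)) = z² + 6z + 34.
The resulting polynomial has degree 3 and real coefficients as required.

p(z) = z^3 -2·z -204.


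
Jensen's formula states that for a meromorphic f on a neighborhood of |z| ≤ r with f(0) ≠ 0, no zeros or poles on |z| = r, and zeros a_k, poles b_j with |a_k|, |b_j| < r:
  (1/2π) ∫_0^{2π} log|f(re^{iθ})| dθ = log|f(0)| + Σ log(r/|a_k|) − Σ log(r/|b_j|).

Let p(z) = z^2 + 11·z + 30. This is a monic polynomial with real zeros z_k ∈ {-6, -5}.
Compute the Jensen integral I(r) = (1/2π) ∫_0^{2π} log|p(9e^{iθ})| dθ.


Zeros: -6, -5; r = 9.
Inside |z| < r: -6, -5. Outside (|z| ≥ r): ∅.
p(0) = 30, so log|p(0)| = log(30) = 3.4012.
Apply Jensen: I(r) = log|p(0)| + Σ_k log(r/|z_k|), summed over zeros inside |z| < r.
  log(r/|z_k|) for z_k = -6: log(9/6) = 0.4055
  log(r/|z_k|) for z_k = -5: log(9/5) = 0.5878
Sum over inside zeros: 0.9933.
I(r) = log|p(0)| + (inside sum) = 3.4012 + 0.9933 = 4.3944.
Closed form (all zeros inside, monic): I(r) = n·log(r) = 2·log(9) = 4.3944. ✓

I(r) ≈ 4.3944.


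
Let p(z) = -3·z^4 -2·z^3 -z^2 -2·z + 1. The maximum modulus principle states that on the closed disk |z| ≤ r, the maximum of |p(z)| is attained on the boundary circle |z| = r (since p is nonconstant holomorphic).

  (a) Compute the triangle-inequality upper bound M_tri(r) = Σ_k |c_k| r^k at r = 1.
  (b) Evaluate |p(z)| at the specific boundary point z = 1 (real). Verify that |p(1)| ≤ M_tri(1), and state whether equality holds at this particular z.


Coefficients: c_0 = 1, c_1 = -2, c_2 = -1, c_3 = -2, c_4 = -3. Radius r = 1.
Part (a). Triangle bound: M_tri(r) = Σ_k |c_k| r^k
  = |1|·1^0 + |-2|·1^1 + |-1|·1^2 + |-2|·1^3 + |-3|·1^4
  = 1 + 2 + 1 + 2 + 3 = 9.
This bounds M(r) := max_{|z|=r} |p(z)| from above; equality holds iff all terms c_k z^k can be made to align in phase at a single z on |z|=r.
Part (b). At z = 1 (real, on the circle |z| = r):
  p(1) = (1)·1^0 + (-2)·1^1 + (-1)·1^2 + (-2)·1^3 + (-3)·1^4 = -7.
  |p(1)| = 7.
Check: |p(1)| = 7 ≤ 9 = M_tri(1). ✓ Equality does not hold at z = 1 (the coefficients have mixed signs, so the terms do not all align in phase there).

M_tri(1) = 9; |p(1)| = 7; equality at z=1: no.


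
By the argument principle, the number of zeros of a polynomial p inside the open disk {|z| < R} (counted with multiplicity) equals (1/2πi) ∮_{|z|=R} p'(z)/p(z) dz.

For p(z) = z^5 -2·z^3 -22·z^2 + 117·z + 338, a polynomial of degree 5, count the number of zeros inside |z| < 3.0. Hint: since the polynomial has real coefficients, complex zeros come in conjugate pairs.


The zeros of p are: (-2 + 3i), (-2 - 3i), -2, (3 + 2i), (3 - 2i).
Their magnitudes are: 3.606, 3.606, 2, 3.606, 3.606.
Zeros with |z| < R = 3.0: -2.
Count = 1.
By the argument principle, (1/2πi) ∮_{|z|=R} p'(z)/p(z) dz equals exactly this count.

Number of zeros inside |z| < 3.0: 1.


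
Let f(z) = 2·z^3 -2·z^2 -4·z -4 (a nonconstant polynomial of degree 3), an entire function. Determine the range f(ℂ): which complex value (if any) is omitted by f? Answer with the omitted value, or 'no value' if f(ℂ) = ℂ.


Little Picard bounds the complement of f(ℂ) to at most one point.
For every w ∈ ℂ, the equation p(z) − w = 0 is a nonconstant polynomial in z and hence has at least one root by the fundamental theorem of algebra. So p is surjective onto ℂ, omitting no value.

Omitted value: no value.


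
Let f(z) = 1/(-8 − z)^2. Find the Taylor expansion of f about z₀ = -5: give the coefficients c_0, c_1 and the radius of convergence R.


Let w = z − z₀, so z = z₀ + w.
Then -8 − z = -8 − (z₀ + w) = (-8 − z₀) − w = -3 − w.
f(z) = 1/(-3 − w)^2 = (1/(-3)^2) · (1 − w/(-3))^{−2}.
By the binomial series (1−u)^{−2} = Σ_{n≥0} C(n+1, 1) u^n for |u|<1, with u = w/(-3):
  c_n = C(n+1, 1) / (-3)^(n+2).
  c_0 = 1/(-3)^2 = 1/9.
  c_1 = 2/(-3)^3 = -2/27.
The series is valid for |w/d| < 1, i.e. |z − z₀| < |d|.
Radius of convergence: R = |-8 − z₀| = |-3| = 3 (distance from z₀ to the singularity z = -8).

c_0 = 1/9, c_1 = -2/27; R = 3.


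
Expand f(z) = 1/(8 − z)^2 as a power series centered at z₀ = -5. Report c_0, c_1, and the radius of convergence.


Let w = z − z₀, so z = z₀ + w.
Then 8 − z = 8 − (z₀ + w) = (8 − z₀) − w = 13 − w.
f(z) = 1/(13 − w)^2 = (1/(13)^2) · (1 − w/(13))^{−2}.
By the binomial series (1−u)^{−2} = Σ_{n≥0} C(n+1, 1) u^n for |u|<1, with u = w/(13):
  c_n = C(n+1, 1) / (13)^(n+2).
  c_0 = 1/(13)^2 = 1/169.
  c_1 = 2/(13)^3 = 2/2197.
The series is valid for |w/d| < 1, i.e. |z − z₀| < |d|.
Radius of convergence: R = |8 − z₀| = |13| = 13 (distance from z₀ to the singularity z = 8).

c_0 = 1/169, c_1 = 2/2197; R = 13.
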